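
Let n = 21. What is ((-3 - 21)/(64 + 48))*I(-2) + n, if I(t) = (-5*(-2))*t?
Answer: 177/7 ≈ 25.286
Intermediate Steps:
I(t) = 10*t
((-3 - 21)/(64 + 48))*I(-2) + n = ((-3 - 21)/(64 + 48))*(10*(-2)) + 21 = -24/112*(-20) + 21 = -24*1/112*(-20) + 21 = -3/14*(-20) + 21 = 30/7 + 21 = 177/7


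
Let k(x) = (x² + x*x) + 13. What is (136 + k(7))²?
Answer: 61009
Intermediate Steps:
k(x) = 13 + 2*x² (k(x) = (x² + x²) + 13 = 2*x² + 13 = 13 + 2*x²)
(136 + k(7))² = (136 + (13 + 2*7²))² = (136 + (13 + 2*49))² = (136 + (13 + 98))² = (136 + 111)² = 247² = 61009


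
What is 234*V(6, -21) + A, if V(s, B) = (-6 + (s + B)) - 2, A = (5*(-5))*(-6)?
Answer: -5232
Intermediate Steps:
A = 150 (A = -25*(-6) = 150)
V(s, B) = -8 + B + s (V(s, B) = (-6 + (B + s)) - 2 = (-6 + B + s) - 2 = -8 + B + s)
234*V(6, -21) + A = 234*(-8 - 21 + 6) + 150 = 234*(-23) + 150 = -5382 + 150 = -5232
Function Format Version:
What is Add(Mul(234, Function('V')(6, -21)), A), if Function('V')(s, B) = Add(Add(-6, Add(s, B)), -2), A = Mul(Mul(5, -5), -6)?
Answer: -5232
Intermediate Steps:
A = 150 (A = Mul(-25, -6) = 150)
Function('V')(s, B) = Add(-8, B, s) (Function('V')(s, B) = Add(Add(-6, Add(B, s)), -2) = Add(Add(-6, B, s), -2) = Add(-8, B, s))
Add(Mul(234, Function('V')(6, -21)), A) = Add(Mul(234, Add(-8, -21, 6)), 150) = Add(Mul(234, -23), 150) = Add(-5382, 150) = -5232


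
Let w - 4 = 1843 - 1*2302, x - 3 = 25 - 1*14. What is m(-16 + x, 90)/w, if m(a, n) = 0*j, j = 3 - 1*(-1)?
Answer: 0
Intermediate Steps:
j = 4 (j = 3 + 1 = 4)
x = 14 (x = 3 + (25 - 1*14) = 3 + (25 - 14) = 3 + 11 = 14)
m(a, n) = 0 (m(a, n) = 0*4 = 0)
w = -455 (w = 4 + (1843 - 1*2302) = 4 + (1843 - 2302) = 4 - 459 = -455)
m(-16 + x, 90)/w = 0/(-455) = 0*(-1/455) = 0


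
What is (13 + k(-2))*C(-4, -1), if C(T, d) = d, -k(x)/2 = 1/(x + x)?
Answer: -27/2 ≈ -13.500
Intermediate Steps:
k(x) = -1/x (k(x) = -2/(x + x) = -2*1/(2*x) = -1/x)
(13 + k(-2))*C(-4, -1) = (13 - 1/(-2))*(-1) = (13 - 1*(-½))*(-1) = (13 + ½)*(-1) = (27/2)*(-1) = -27/2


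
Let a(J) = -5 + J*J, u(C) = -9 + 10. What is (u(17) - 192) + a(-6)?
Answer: -160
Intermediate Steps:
u(C) = 1
a(J) = -5 + J²
(u(17) - 192) + a(-6) = (1 - 192) + (-5 + (-6)²) = -191 + (-5 + 36) = -191 + 31 = -160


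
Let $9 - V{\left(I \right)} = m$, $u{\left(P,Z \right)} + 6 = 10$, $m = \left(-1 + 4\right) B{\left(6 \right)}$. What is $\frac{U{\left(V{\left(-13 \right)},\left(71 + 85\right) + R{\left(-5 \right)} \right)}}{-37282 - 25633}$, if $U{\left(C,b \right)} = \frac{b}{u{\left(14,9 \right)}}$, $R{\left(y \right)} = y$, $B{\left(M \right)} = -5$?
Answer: $- \frac{151}{251660} \approx -0.00060002$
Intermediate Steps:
$m = -15$ ($m = \left(-1 + 4\right) \left(-5\right) = 3 \left(-5\right) = -15$)
$u{\left(P,Z \right)} = 4$ ($u{\left(P,Z \right)} = -6 + 10 = 4$)
$V{\left(I \right)} = 24$ ($V{\left(I \right)} = 9 - -15 = 9 + 15 = 24$)
$U{\left(C,b \right)} = \frac{b}{4}$
$\frac{U{\left(V{\left(-13 \right)},\left(71 + 85\right) + R{\left(-5 \right)} \right)}}{-37282 - 25633} = \frac{\frac{1}{4} \left(\left(71 + 85\right) - 5\right)}{-37282 - 25633} = \frac{\frac{1}{4} \left(156 - 5\right)}{-62915} = \frac{1}{4} \cdot 151 \left(- \frac{1}{62915}\right) = \frac{151}{4} \left(- \frac{1}{62915}\right) = - \frac{151}{251660}$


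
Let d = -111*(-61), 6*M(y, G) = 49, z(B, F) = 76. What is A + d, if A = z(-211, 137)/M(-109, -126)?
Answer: 332235/49 ≈ 6780.3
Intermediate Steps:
M(y, G) = 49/6 (M(y, G) = (⅙)*49 = 49/6)
A = 456/49 (A = 76/(49/6) = 76*(6/49) = 456/49 ≈ 9.3061)
d = 6771
A + d = 456/49 + 6771 = 332235/49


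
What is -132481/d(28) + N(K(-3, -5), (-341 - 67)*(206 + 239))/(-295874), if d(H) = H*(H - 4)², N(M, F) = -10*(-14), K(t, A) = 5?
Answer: -19599970657/2385927936 ≈ -8.2148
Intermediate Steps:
N(M, F) = 140
d(H) = H*(-4 + H)²
-132481/d(28) + N(K(-3, -5), (-341 - 67)*(206 + 239))/(-295874) = -132481*1/(28*(-4 + 28)²) + 140/(-295874) = -132481/(28*24²) + 140*(-1/295874) = -132481/(28*576) - 70/147937 = -132481/16128 - 70/147937 = -19599970657/2385927936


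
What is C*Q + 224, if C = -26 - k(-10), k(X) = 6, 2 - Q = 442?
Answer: 14304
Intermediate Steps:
Q = -440 (Q = 2 - 1*442 = 2 - 442 = -440)
C = -32 (C = -26 - 1*6 = -26 - 6 = -32)
C*Q + 224 = -32*(-440) + 224 = 14080 + 224 = 14304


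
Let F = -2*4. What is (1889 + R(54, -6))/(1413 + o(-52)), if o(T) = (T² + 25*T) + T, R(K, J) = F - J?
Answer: 1887/2765 ≈ 0.68246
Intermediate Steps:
F = -8
R(K, J) = -8 - J
o(T) = T² + 26*T
(1889 + R(54, -6))/(1413 + o(-52)) = (1889 + (-8 - 1*(-6)))/(1413 - 52*(26 - 52)) = (1889 + (-8 + 6))/(1413 - 52*(-26)) = (1889 - 2)/(1413 + 1352) = 1887/2765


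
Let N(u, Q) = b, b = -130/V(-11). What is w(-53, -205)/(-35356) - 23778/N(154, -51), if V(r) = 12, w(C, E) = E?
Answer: 5044183133/2298140 ≈ 2194.9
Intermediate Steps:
b = -65/6 (b = -130/12 = -130*1/12 = -65/6 ≈ -10.833)
N(u, Q) = -65/6
w(-53, -205)/(-35356) - 23778/N(154, -51) = -205/(-35356) - 23778/(-65/6) = -205*(-1/35356) - 23778*(-6/65) = 205/35356 + 142668/65 = 5044183133/2298140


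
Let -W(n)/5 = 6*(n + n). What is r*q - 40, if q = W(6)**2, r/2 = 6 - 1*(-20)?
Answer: 6739160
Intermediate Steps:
W(n) = -60*n (W(n) = -30*(n + n) = -30*2*n = -60*n)
r = 52 (r = 2*(6 - 1*(-20)) = 2*(6 + 20) = 2*26 = 52)
q = 129600 (q = (-60*6)**2 = (-360)**2 = 129600)
r*q - 40 = 52*129600 - 40 = 6739200 - 40 = 6739160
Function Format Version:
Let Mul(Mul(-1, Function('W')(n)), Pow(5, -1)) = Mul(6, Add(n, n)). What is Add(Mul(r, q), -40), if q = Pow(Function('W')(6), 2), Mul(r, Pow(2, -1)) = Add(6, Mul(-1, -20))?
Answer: 6739160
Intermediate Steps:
Function('W')(n) = Mul(-60, n) (Function('W')(n) = Mul(-5, Mul(6, Add(n, n))) = Mul(-5, Mul(6, Mul(2, n))) = Mul(-5, Mul(12, n)) = Mul(-60, n))
r = 52 (r = Mul(2, Add(6, Mul(-1, -20))) = Mul(2, Add(6, 20)) = Mul(2, 26) = 52)
q = 129600 (q = Pow(Mul(-60, 6), 2) = Pow(-360, 2) = 129600)
Add(Mul(r, q), -40) = Add(Mul(52, 129600), -40) = Add(6739200, -40) = 6739160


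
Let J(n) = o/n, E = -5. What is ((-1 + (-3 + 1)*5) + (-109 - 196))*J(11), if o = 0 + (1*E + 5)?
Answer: 0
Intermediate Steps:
o = 0 (o = 0 + (1*(-5) + 5) = 0 + (-5 + 5) = 0 + 0 = 0)
J(n) = 0 (J(n) = 0/n = 0)
((-1 + (-3 + 1)*5) + (-109 - 196))*J(11) = ((-1 + (-3 + 1)*5) + (-109 - 196))*0 = ((-1 - 2*5) - 305)*0 = ((-1 - 10) - 305)*0 = (-11 - 305)*0 = -316*0 = 0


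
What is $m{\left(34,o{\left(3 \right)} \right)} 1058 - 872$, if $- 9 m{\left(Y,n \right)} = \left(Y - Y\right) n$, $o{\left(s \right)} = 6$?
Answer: $-872$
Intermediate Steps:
$m{\left(Y,n \right)} = 0$ ($m{\left(Y,n \right)} = - \frac{\left(Y - Y\right) n}{9} = - \frac{0 n}{9} = \left(- \frac{1}{9}\right) 0 = 0$)
$m{\left(34,o{\left(3 \right)} \right)} 1058 - 872 = 0 \cdot 1058 - 872 = 0 - 872 = -872$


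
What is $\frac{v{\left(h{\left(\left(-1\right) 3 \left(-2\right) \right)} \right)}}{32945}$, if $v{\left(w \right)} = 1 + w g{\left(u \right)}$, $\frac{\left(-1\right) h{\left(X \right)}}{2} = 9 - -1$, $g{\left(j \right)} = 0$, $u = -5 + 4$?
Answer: $\frac{1}{32945} \approx 3.0354 \cdot 10^{-5}$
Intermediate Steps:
$u = -1$
$h{\left(X \right)} = -20$ ($h{\left(X \right)} = - 2 \left(9 - -1\right) = - 2 \left(9 + 1\right) = \left(-2\right) 10 = -20$)
$v{\left(w \right)} = 1$ ($v{\left(w \right)} = 1 + w 0 = 1 + 0 = 1$)
$\frac{v{\left(h{\left(\left(-1\right) 3 \left(-2\right) \right)} \right)}}{32945} = 1 \cdot \frac{1}{32945} = \frac{1}{32945}$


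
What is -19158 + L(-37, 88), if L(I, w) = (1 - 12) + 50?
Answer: -19119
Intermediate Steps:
L(I, w) = 39 (L(I, w) = -11 + 50 = 39)
-19158 + L(-37, 88) = -19158 + 39 = -19119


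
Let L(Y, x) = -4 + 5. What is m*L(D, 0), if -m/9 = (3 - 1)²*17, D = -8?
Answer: -612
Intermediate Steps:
L(Y, x) = 1
m = -612 (m = -9*(3 - 1)²*17 = -9*2²*17 = -36*17 = -9*68 = -612)
m*L(D, 0) = -612*1 = -612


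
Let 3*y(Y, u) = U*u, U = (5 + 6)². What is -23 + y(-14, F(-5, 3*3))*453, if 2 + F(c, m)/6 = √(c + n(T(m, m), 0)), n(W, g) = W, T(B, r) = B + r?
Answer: -219275 + 109626*√13 ≈ 1.7599e+5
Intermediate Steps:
U = 121 (U = 11² = 121)
F(c, m) = -12 + 6*√(c + 2*m) (F(c, m) = -12 + 6*√(c + (m + m)) = -12 + 6*√(c + 2*m))
y(Y, u) = 121*u/3 (y(Y, u) = (121*u)/3 = 121*u/3)
-23 + y(-14, F(-5, 3*3))*453 = -23 + (121*(-12 + 6*√(-5 + 2*(3*3)))/3)*453 = -23 + (121*(-12 + 6*√(-5 + 2*9))/3)*453 = -23 + (121*(-12 + 6*√(-5 + 18))/3)*453 = -23 + (121*(-12 + 6*√13)/3)*453 = -23 + (-484 + 242*√13)*453 = -23 + (-219252 + 109626*√13) = -219275 + 109626*√13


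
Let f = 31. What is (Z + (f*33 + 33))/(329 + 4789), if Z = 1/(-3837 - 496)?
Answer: 4575647/22176294 ≈ 0.20633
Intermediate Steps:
Z = -1/4333 (Z = 1/(-4333) = -1/4333 ≈ -0.00023079)
(Z + (f*33 + 33))/(329 + 4789) = (-1/4333 + (31*33 + 33))/(329 + 4789) = (-1/4333 + (1023 + 33))/5118 = (-1/4333 + 1056)*(1/5118) = (4575647/4333)*(1/5118) = 4575647/22176294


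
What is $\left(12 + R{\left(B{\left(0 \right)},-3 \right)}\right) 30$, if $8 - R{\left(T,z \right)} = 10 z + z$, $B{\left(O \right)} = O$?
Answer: $1590$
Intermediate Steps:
$R{\left(T,z \right)} = 8 - 11 z$ ($R{\left(T,z \right)} = 8 - \left(10 z + z\right) = 8 - 11 z$)
$\left(12 + R{\left(B{\left(0 \right)},-3 \right)}\right) 30 = \left(12 + \left(8 - -33\right)\right) 30 = \left(12 + \left(8 + 33\right)\right) 30 = \left(12 + 41\right) 30 = 53 \cdot 30 = 1590$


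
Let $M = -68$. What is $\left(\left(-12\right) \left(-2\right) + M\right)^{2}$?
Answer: $1936$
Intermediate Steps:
$\left(\left(-12\right) \left(-2\right) + M\right)^{2} = \left(\left(-12\right) \left(-2\right) - 68\right)^{2} = \left(24 - 68\right)^{2} = \left(-44\right)^{2} = 1936$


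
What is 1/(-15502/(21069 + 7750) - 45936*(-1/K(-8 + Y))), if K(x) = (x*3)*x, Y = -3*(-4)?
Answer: 1253/1198447 ≈ 0.0010455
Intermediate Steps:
Y = 12
K(x) = 3*x**2 (K(x) = (3*x)*x = 3*x**2)
1/(-15502/(21069 + 7750) - 45936*(-1/K(-8 + Y))) = 1/(-15502/(21069 + 7750) - 45936*(-1/(3*(-8 + 12)**2))) = 1/(-15502/28819 - 45936/((-3*4**2))) = 1/(-15502*1/28819 - 45936/((-3*16))) = 1/(-674/1253 - 45936/((-1*48))) = 1/(-674/1253 - 45936/(-48)) = 1/(-674/1253 - 45936*(-1/48)) = 1/(-674/1253 + 957) = 1/(1198447/1253) = 1253/1198447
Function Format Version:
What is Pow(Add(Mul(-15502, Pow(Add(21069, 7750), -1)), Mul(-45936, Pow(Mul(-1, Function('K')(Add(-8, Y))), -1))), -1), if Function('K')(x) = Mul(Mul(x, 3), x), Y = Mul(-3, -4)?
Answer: Rational(1253, 1198447) ≈ 0.0010455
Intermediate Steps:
Y = 12
Function('K')(x) = Mul(3, Pow(x, 2)) (Function('K')(x) = Mul(Mul(3, x), x) = Mul(3, Pow(x, 2)))
Pow(Add(Mul(-15502, Pow(Add(21069, 7750), -1)), Mul(-45936, Pow(Mul(-1, Function('K')(Add(-8, Y))), -1))), -1) = Pow(Add(Mul(-15502, Pow(Add(21069, 7750), -1)), Mul(-45936, Pow(Mul(-1, Mul(3, Pow(Add(-8, 12), 2))), -1))), -1) = Pow(Add(Mul(-15502, Pow(28819, -1)), Mul(-45936, Pow(Mul(-1, Mul(3, Pow(4, 2))), -1))), -1) = Pow(Add(Mul(-15502, Rational(1, 28819)), Mul(-45936, Pow(Mul(-1, Mul(3, 16)), -1))), -1) = Pow(Add(Rational(-674, 1253), Mul(-45936, Pow(Mul(-1, 48), -1))), -1) = Pow(Add(Rational(-674, 1253), Mul(-45936, Pow(-48, -1))), -1) = Pow(Add(Rational(-674, 1253), Mul(-45936, Rational(-1, 48))), -1) = Pow(Add(Rational(-674, 1253), 957), -1) = Pow(Rational(1198447, 1253), -1) = Rational(1253, 1198447)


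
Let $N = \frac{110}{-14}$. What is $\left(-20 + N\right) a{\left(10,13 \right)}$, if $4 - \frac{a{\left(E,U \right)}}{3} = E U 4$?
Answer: $\frac{301860}{7} \approx 43123.0$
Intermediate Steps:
$N = - \frac{55}{7}$ ($N = 110 \left(- \frac{1}{14}\right) = - \frac{55}{7} \approx -7.8571$)
$a{\left(E,U \right)} = 12 - 12 E U$ ($a{\left(E,U \right)} = 12 - 3 E U 4 = 12 - 3 \cdot 4 E U = 12 - 12 E U$)
$\left(-20 + N\right) a{\left(10,13 \right)} = \left(-20 - \frac{55}{7}\right) \left(12 - 120 \cdot 13\right) = - \frac{195 \left(12 - 1560\right)}{7} = \left(- \frac{195}{7}\right) \left(-1548\right) = \frac{301860}{7}$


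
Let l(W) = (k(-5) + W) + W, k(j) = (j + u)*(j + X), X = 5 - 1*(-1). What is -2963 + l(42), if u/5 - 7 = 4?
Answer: -2829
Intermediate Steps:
u = 55 (u = 35 + 5*4 = 35 + 20 = 55)
X = 6 (X = 5 + 1 = 6)
k(j) = (6 + j)*(55 + j) (k(j) = (j + 55)*(j + 6) = (55 + j)*(6 + j) = (6 + j)*(55 + j))
l(W) = 50 + 2*W (l(W) = ((330 + (-5)² + 61*(-5)) + W) + W = ((330 + 25 - 305) + W) + W = (50 + W) + W = 50 + 2*W)
-2963 + l(42) = -2963 + (50 + 2*42) = -2963 + (50 + 84) = -2963 + 134 = -2829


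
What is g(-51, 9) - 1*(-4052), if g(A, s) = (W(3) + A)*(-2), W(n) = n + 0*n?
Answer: 4148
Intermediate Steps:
W(n) = n (W(n) = n + 0 = n)
g(A, s) = -6 - 2*A (g(A, s) = (3 + A)*(-2) = -6 - 2*A)
g(-51, 9) - 1*(-4052) = (-6 - 2*(-51)) - 1*(-4052) = (-6 + 102) + 4052 = 96 + 4052 = 4148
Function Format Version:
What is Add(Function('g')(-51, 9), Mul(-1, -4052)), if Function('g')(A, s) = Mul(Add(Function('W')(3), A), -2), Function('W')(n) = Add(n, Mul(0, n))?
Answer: 4148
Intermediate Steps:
Function('W')(n) = n (Function('W')(n) = Add(n, 0) = n)
Function('g')(A, s) = Add(-6, Mul(-2, A)) (Function('g')(A, s) = Mul(Add(3, A), -2) = Add(-6, Mul(-2, A)))
Add(Function('g')(-51, 9), Mul(-1, -4052)) = Add(Add(-6, Mul(-2, -51)), Mul(-1, -4052)) = Add(Add(-6, 102), 4052) = Add(96, 4052) = 4148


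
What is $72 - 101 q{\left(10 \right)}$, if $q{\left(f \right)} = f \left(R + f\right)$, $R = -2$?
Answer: $-8008$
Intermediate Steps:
$q{\left(f \right)} = f \left(-2 + f\right)$
$72 - 101 q{\left(10 \right)} = 72 - 101 \cdot 10 \left(-2 + 10\right) = 72 - 101 \cdot 10 \cdot 8 = 72 - 8080 = -8008$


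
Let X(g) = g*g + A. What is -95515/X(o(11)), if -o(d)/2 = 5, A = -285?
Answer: 19103/37 ≈ 516.30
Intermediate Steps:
o(d) = -10 (o(d) = -2*5 = -10)
X(g) = -285 + g² (X(g) = g*g - 285 = g² - 285 = -285 + g²)
-95515/X(o(11)) = -95515/(-285 + (-10)²) = -95515/(-285 + 100) = -95515/(-185) = -95515*(-1/185) = 19103/37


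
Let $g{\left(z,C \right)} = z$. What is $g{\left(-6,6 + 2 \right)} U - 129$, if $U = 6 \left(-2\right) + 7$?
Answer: $-99$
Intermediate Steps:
$U = -5$ ($U = -12 + 7 = -5$)
$g{\left(-6,6 + 2 \right)} U - 129 = \left(-6\right) \left(-5\right) - 129 = 30 - 129 = -99$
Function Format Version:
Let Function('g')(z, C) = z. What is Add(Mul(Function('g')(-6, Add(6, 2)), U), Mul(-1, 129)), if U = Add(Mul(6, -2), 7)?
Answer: -99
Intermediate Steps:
U = -5 (U = Add(-12, 7) = -5)
Add(Mul(Function('g')(-6, Add(6, 2)), U), Mul(-1, 129)) = Add(Mul(-6, -5), Mul(-1, 129)) = Add(30, -129) = -99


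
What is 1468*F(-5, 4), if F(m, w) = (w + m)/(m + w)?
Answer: 1468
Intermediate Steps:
F(m, w) = 1 (F(m, w) = (m + w)/(m + w) = 1)
1468*F(-5, 4) = 1468*1 = 1468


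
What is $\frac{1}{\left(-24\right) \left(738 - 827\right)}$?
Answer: $\frac{1}{2136} \approx 0.00046816$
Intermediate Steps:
$\frac{1}{\left(-24\right) \left(738 - 827\right)} = - \frac{1}{24 \left(-89\right)} = \left(- \frac{1}{24}\right) \left(- \frac{1}{89}\right) = \frac{1}{2136}$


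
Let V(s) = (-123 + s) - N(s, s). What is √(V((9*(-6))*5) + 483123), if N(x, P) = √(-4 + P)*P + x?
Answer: √(483000 + 270*I*√274) ≈ 694.99 + 3.215*I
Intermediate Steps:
N(x, P) = x + P*√(-4 + P) (N(x, P) = P*√(-4 + P) + x = x + P*√(-4 + P))
V(s) = -123 - s*√(-4 + s) (V(s) = (-123 + s) - (s + s*√(-4 + s)) = (-123 + s) + (-s - s*√(-4 + s)) = -123 - s*√(-4 + s))
√(V((9*(-6))*5) + 483123) = √((-123 - (9*(-6))*5*√(-4 + (9*(-6))*5)) + 483123) = √((-123 - (-54*5)*√(-4 - 54*5)) + 483123) = √((-123 - 1*(-270)*√(-4 - 270)) + 483123) = √((-123 - 1*(-270)*√(-274)) + 483123) = √((-123 - 1*(-270)*I*√274) + 483123) = √((-123 + 270*I*√274) + 483123) = √(483000 + 270*I*√274)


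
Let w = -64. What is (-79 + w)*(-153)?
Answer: 21879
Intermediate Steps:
(-79 + w)*(-153) = (-79 - 64)*(-153) = -143*(-153) = 21879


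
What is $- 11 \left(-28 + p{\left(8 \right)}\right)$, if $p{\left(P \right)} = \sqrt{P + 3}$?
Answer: $308 - 11 \sqrt{11} \approx 271.52$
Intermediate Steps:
$p{\left(P \right)} = \sqrt{3 + P}$
$- 11 \left(-28 + p{\left(8 \right)}\right) = - 11 \left(-28 + \sqrt{3 + 8}\right) = - 11 \left(-28 + \sqrt{11}\right) = 308 - 11 \sqrt{11}$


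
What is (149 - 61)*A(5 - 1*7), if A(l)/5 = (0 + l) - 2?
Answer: -1760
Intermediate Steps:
A(l) = -10 + 5*l (A(l) = 5*((0 + l) - 2) = 5*(l - 2) = 5*(-2 + l) = -10 + 5*l)
(149 - 61)*A(5 - 1*7) = (149 - 61)*(-10 + 5*(5 - 1*7)) = 88*(-10 + 5*(5 - 7)) = 88*(-10 + 5*(-2)) = 88*(-10 - 10) = 88*(-20) = -1760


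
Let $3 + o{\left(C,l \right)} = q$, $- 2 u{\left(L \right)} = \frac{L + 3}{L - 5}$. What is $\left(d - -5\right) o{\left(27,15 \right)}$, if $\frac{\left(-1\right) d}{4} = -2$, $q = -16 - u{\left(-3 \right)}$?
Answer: $-247$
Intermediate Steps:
$u{\left(L \right)} = - \frac{3 + L}{2 \left(-5 + L\right)}$ ($u{\left(L \right)} = - \frac{\left(L + 3\right) \frac{1}{L - 5}}{2} = - \frac{\left(3 + L\right) \frac{1}{-5 + L}}{2} = - \frac{\frac{1}{-5 + L} \left(3 + L\right)}{2} = - \frac{3 + L}{2 \left(-5 + L\right)}$)
$q = -16$ ($q = -16 - \frac{-3 - -3}{2 \left(-5 - 3\right)} = -16 - \frac{-3 + 3}{2 \left(-8\right)} = -16 - \frac{1}{2} \left(- \frac{1}{8}\right) 0 = -16 - 0 = -16 + 0 = -16$)
$o{\left(C,l \right)} = -19$ ($o{\left(C,l \right)} = -3 - 16 = -19$)
$d = 8$ ($d = \left(-4\right) \left(-2\right) = 8$)
$\left(d - -5\right) o{\left(27,15 \right)} = \left(8 - -5\right) \left(-19\right) = \left(8 + 5\right) \left(-19\right) = 13 \left(-19\right) = -247$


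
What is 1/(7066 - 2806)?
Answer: 1/4260 ≈ 0.00023474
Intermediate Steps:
1/(7066 - 2806) = 1/4260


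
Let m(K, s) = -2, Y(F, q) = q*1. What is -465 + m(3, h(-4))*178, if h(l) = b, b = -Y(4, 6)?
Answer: -821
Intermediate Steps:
Y(F, q) = q
b = -6 (b = -1*6 = -6)
h(l) = -6
-465 + m(3, h(-4))*178 = -465 - 2*178 = -465 - 356 = -821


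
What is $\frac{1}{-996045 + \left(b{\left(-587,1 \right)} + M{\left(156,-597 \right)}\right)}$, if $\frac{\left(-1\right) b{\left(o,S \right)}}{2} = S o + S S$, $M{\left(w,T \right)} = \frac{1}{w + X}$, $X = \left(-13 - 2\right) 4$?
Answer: $- \frac{96}{95507807} \approx -1.0052 \cdot 10^{-6}$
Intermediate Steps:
$X = -60$ ($X = \left(-15\right) 4 = -60$)
$M{\left(w,T \right)} = \frac{1}{-60 + w}$ ($M{\left(w,T \right)} = \frac{1}{w - 60} = \frac{1}{-60 + w}$)
$b{\left(o,S \right)} = - 2 S^{2} - 2 S o$ ($b{\left(o,S \right)} = - 2 \left(S o + S S\right) = - 2 \left(S o + S^{2}\right) = - 2 \left(S^{2} + S o\right) = - 2 S^{2} - 2 S o$)
$\frac{1}{-996045 + \left(b{\left(-587,1 \right)} + M{\left(156,-597 \right)}\right)} = \frac{1}{-996045 + \left(\left(-2\right) 1 \left(1 - 587\right) + \frac{1}{-60 + 156}\right)} = \frac{1}{-996045 + \left(\left(-2\right) 1 \left(-586\right) + \frac{1}{96}\right)} = \frac{1}{-996045 + \left(1172 + \frac{1}{96}\right)} = \frac{1}{-996045 + \frac{112513}{96}} = \frac{1}{- \frac{95507807}{96}} = - \frac{96}{95507807}$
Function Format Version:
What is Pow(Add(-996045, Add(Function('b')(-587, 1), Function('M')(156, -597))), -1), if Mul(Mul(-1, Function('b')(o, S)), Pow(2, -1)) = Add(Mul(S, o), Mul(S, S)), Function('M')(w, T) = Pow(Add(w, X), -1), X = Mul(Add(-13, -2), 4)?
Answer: Rational(-96, 95507807) ≈ -1.0052e-6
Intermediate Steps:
X = -60 (X = Mul(-15, 4) = -60)
Function('M')(w, T) = Pow(Add(-60, w), -1) (Function('M')(w, T) = Pow(Add(w, -60), -1) = Pow(Add(-60, w), -1))
Function('b')(o, S) = Add(Mul(-2, Pow(S, 2)), Mul(-2, S, o)) (Function('b')(o, S) = Mul(-2, Add(Mul(S, o), Mul(S, S))) = Mul(-2, Add(Mul(S, o), Pow(S, 2))) = Mul(-2, Add(Pow(S, 2), Mul(S, o))) = Add(Mul(-2, Pow(S, 2)), Mul(-2, S, o)))
Pow(Add(-996045, Add(Function('b')(-587, 1), Function('M')(156, -597))), -1) = Pow(Add(-996045, Add(Mul(-2, 1, Add(1, -587)), Pow(Add(-60, 156), -1))), -1) = Pow(Add(-996045, Add(Mul(-2, 1, -586), Pow(96, -1))), -1) = Pow(Add(-996045, Add(1172, Rational(1, 96))), -1) = Pow(Add(-996045, Rational(112513, 96)), -1) = Pow(Rational(-95507807, 96), -1) = Rational(-96, 95507807)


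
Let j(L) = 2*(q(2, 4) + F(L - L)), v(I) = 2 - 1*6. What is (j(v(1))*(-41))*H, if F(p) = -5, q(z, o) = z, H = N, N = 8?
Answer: 1968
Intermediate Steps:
v(I) = -4 (v(I) = 2 - 6 = -4)
H = 8
j(L) = -6 (j(L) = 2*(2 - 5) = 2*(-3) = -6)
(j(v(1))*(-41))*H = -6*(-41)*8 = 246*8 = 1968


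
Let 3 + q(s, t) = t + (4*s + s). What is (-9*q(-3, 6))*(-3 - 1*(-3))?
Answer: 0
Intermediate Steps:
q(s, t) = -3 + t + 5*s (q(s, t) = -3 + (t + (4*s + s)) = -3 + (t + 5*s) = -3 + t + 5*s)
(-9*q(-3, 6))*(-3 - 1*(-3)) = (-9*(-3 + 6 + 5*(-3)))*(-3 - 1*(-3)) = (-9*(-3 + 6 - 15))*(-3 + 3) = -9*(-12)*0 = 108*0 = 0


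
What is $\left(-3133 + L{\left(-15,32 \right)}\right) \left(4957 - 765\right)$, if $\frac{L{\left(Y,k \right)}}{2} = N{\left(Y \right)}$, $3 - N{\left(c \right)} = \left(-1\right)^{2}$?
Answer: $-13116768$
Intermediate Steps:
$N{\left(c \right)} = 2$ ($N{\left(c \right)} = 3 - \left(-1\right)^{2} = 3 - 1 = 2$)
$L{\left(Y,k \right)} = 4$ ($L{\left(Y,k \right)} = 2 \cdot 2 = 4$)
$\left(-3133 + L{\left(-15,32 \right)}\right) \left(4957 - 765\right) = \left(-3133 + 4\right) \left(4957 - 765\right) = \left(-3129\right) 4192 = -13116768$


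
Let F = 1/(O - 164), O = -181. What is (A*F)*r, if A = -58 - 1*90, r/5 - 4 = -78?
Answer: -10952/69 ≈ -158.72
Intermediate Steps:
r = -370 (r = 20 + 5*(-78) = 20 - 390 = -370)
A = -148 (A = -58 - 90 = -148)
F = -1/345 (F = 1/(-181 - 164) = 1/(-345) = -1/345 ≈ -0.0028986)
(A*F)*r = -148*(-1/345)*(-370) = (148/345)*(-370) = -10952/69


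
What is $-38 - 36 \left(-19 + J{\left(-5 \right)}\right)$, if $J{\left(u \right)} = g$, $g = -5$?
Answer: $826$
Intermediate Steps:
$J{\left(u \right)} = -5$
$-38 - 36 \left(-19 + J{\left(-5 \right)}\right) = -38 - 36 \left(-19 - 5\right) = -38 - -864 = -38 + 864 = 826$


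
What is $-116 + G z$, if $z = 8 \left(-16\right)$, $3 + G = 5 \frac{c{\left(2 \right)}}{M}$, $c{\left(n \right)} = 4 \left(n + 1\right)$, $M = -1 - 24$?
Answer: $\frac{2876}{5} \approx 575.2$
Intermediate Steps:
$M = -25$ ($M = -1 - 24 = -25$)
$c{\left(n \right)} = 4 + 4 n$ ($c{\left(n \right)} = 4 \left(1 + n\right) = 4 + 4 n$)
$G = - \frac{27}{5}$ ($G = -3 + 5 \frac{4 + 4 \cdot 2}{-25} = -3 + 5 \left(4 + 8\right) \left(- \frac{1}{25}\right) = -3 + 5 \cdot 12 \left(- \frac{1}{25}\right) = -3 + 5 \left(- \frac{12}{25}\right) = -3 - \frac{12}{5} = - \frac{27}{5} \approx -5.4$)
$z = -128$
$-116 + G z = -116 - - \frac{3456}{5} = -116 + \frac{3456}{5} = \frac{2876}{5}$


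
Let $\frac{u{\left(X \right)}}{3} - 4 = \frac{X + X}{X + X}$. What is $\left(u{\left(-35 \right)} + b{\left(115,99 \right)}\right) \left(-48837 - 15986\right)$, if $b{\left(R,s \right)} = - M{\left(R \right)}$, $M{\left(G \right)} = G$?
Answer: $6482300$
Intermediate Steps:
$u{\left(X \right)} = 15$ ($u{\left(X \right)} = 12 + 3 \frac{X + X}{X + X} = 12 + 3 \frac{2 X}{2 X} = 12 + 3 \cdot 2 X \frac{1}{2 X} = 12 + 3 \cdot 1 = 12 + 3 = 15$)
$b{\left(R,s \right)} = - R$
$\left(u{\left(-35 \right)} + b{\left(115,99 \right)}\right) \left(-48837 - 15986\right) = \left(15 - 115\right) \left(-48837 - 15986\right) = \left(15 - 115\right) \left(-64823\right) = \left(-100\right) \left(-64823\right) = 6482300$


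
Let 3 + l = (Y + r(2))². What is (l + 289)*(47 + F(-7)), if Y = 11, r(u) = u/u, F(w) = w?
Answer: 17200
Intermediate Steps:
r(u) = 1
l = 141 (l = -3 + (11 + 1)² = -3 + 12² = -3 + 144 = 141)
(l + 289)*(47 + F(-7)) = (141 + 289)*(47 - 7) = 430*40 = 17200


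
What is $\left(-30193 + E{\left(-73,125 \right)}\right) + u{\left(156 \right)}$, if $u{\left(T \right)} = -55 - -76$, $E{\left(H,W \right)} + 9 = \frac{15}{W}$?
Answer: $- \frac{754522}{25} \approx -30181.0$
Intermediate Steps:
$E{\left(H,W \right)} = -9 + \frac{15}{W}$
$u{\left(T \right)} = 21$ ($u{\left(T \right)} = -55 + 76 = 21$)
$\left(-30193 + E{\left(-73,125 \right)}\right) + u{\left(156 \right)} = \left(-30193 - \left(9 - \frac{15}{125}\right)\right) + 21 = \left(-30193 + \left(-9 + 15 \cdot \frac{1}{125}\right)\right) + 21 = \left(-30193 + \left(-9 + \frac{3}{25}\right)\right) + 21 = \left(-30193 - \frac{222}{25}\right) + 21 = - \frac{755047}{25} + 21 = - \frac{754522}{25}$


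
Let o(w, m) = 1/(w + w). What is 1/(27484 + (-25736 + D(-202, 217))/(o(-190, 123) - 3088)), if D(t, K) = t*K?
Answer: 391147/10759096348 ≈ 3.6355e-5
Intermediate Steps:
D(t, K) = K*t
o(w, m) = 1/(2*w)
1/(27484 + (-25736 + D(-202, 217))/(o(-190, 123) - 3088)) = 1/(27484 + (-25736 + 217*(-202))/((½)/(-190) - 3088)) = 1/(27484 + (-25736 - 43834)/((½)*(-1/190) - 3088)) = 1/(27484 - 69570/(-1/380 - 3088)) = 1/(27484 - 69570/(-1173441/380)) = 1/(27484 - 69570*(-380/1173441)) = 1/(27484 + 8812200/391147) = 1/(10759096348/391147) = 391147/10759096348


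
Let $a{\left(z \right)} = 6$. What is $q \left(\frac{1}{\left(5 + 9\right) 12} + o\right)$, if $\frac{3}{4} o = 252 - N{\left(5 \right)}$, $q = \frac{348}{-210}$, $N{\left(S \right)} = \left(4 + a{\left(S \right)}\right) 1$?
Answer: $- \frac{1572061}{2940} \approx -534.71$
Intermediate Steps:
$N{\left(S \right)} = 10$ ($N{\left(S \right)} = \left(4 + 6\right) 1 = 10 \cdot 1 = 10$)
$q = - \frac{58}{35}$ ($q = 348 \left(- \frac{1}{210}\right) = - \frac{58}{35} \approx -1.6571$)
$o = \frac{968}{3}$ ($o = \frac{4 \left(252 - 10\right)}{3} = \frac{4}{3} \cdot 242 = \frac{968}{3} \approx 322.67$)
$q \left(\frac{1}{\left(5 + 9\right) 12} + o\right) = - \frac{58 \left(\frac{1}{\left(5 + 9\right) 12} + \frac{968}{3}\right)}{35} = - \frac{58 \left(\frac{1}{14 \cdot 12} + \frac{968}{3}\right)}{35} = - \frac{58 \left(\frac{1}{168} + \frac{968}{3}\right)}{35} = \left(- \frac{58}{35}\right) \frac{54209}{168} = - \frac{1572061}{2940}$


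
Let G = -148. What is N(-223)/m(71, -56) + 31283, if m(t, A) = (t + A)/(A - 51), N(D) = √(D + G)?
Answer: 31283 - 107*I*√371/15 ≈ 31283.0 - 137.4*I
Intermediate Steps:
N(D) = √(-148 + D) (N(D) = √(D - 148) = √(-148 + D))
m(t, A) = (A + t)/(-51 + A)
N(-223)/m(71, -56) + 31283 = √(-148 - 223)/(((-56 + 71)/(-51 - 56))) + 31283 = √(-371)/((15/(-107))) + 31283 = (I*√371)/((-1/107*15)) + 31283 = (I*√371)/(-15/107) + 31283 = (I*√371)*(-107/15) + 31283 = -107*I*√371/15 + 31283 = 31283 - 107*I*√371/15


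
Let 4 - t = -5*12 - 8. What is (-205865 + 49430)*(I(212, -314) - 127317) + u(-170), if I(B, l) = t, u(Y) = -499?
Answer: 19905571076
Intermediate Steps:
t = 72 (t = 4 - (-5*12 - 8) = 4 - (-60 - 8) = 4 - 1*(-68) = 4 + 68 = 72)
I(B, l) = 72
(-205865 + 49430)*(I(212, -314) - 127317) + u(-170) = (-205865 + 49430)*(72 - 127317) - 499 = -156435*(-127245) - 499 = 19905571575 - 499 = 19905571076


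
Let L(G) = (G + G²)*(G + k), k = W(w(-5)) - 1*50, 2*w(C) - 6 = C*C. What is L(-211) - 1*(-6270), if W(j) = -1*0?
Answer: -11558640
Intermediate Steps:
w(C) = 3 + C²/2 (w(C) = 3 + (C*C)/2 = 3 + C²/2)
W(j) = 0
k = -50 (k = 0 - 1*50 = 0 - 50 = -50)
L(G) = (-50 + G)*(G + G²) (L(G) = (G + G²)*(G - 50) = (G + G²)*(-50 + G) = (-50 + G)*(G + G²))
L(-211) - 1*(-6270) = -211*(-50 + (-211)² - 49*(-211)) - 1*(-6270) = -211*(-50 + 44521 + 10339) + 6270 = -211*54810 + 6270 = -11564910 + 6270 = -11558640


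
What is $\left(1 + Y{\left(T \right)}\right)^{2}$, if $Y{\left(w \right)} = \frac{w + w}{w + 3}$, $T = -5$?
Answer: $36$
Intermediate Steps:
$Y{\left(w \right)} = \frac{2 w}{3 + w}$
$\left(1 + Y{\left(T \right)}\right)^{2} = \left(1 + 2 \left(-5\right) \frac{1}{3 - 5}\right)^{2} = \left(1 + 2 \left(-5\right) \frac{1}{-2}\right)^{2} = \left(1 + 2 \left(-5\right) \left(- \frac{1}{2}\right)\right)^{2} = \left(1 + 5\right)^{2} = 6^{2} = 36$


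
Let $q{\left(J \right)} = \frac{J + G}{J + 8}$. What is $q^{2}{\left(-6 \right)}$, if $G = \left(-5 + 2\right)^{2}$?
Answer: $\frac{9}{4} \approx 2.25$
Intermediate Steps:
$G = 9$ ($G = \left(-3\right)^{2} = 9$)
$q{\left(J \right)} = \frac{9 + J}{8 + J}$ ($q{\left(J \right)} = \frac{J + 9}{J + 8} = \frac{9 + J}{8 + J}$)
$q^{2}{\left(-6 \right)} = \left(\frac{9 - 6}{8 - 6}\right)^{2} = \left(\frac{1}{2} \cdot 3\right)^{2} = \left(\frac{3}{2}\right)^{2} = \frac{9}{4}$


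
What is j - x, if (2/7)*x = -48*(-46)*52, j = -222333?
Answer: -624189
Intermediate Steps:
x = 401856 (x = 7*(-48*(-46)*52)/2 = 7*(2208*52)/2 = (7/2)*114816 = 401856)
j - x = -222333 - 1*401856 = -222333 - 401856 = -624189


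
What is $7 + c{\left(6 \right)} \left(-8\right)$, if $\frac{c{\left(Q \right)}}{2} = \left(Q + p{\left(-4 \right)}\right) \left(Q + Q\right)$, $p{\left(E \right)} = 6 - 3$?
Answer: $-1721$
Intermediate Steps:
$p{\left(E \right)} = 3$
$c{\left(Q \right)} = 4 Q \left(3 + Q\right)$ ($c{\left(Q \right)} = 2 \left(Q + 3\right) \left(Q + Q\right) = 2 \left(3 + Q\right) 2 Q = 2 \cdot 2 Q \left(3 + Q\right) = 4 Q \left(3 + Q\right)$)
$7 + c{\left(6 \right)} \left(-8\right) = 7 + 4 \cdot 6 \left(3 + 6\right) \left(-8\right) = 7 + 4 \cdot 6 \cdot 9 \left(-8\right) = 7 + 216 \left(-8\right) = 7 - 1728 = -1721$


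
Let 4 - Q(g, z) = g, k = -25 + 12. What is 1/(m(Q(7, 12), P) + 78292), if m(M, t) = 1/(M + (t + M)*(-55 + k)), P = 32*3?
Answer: 6327/495353483 ≈ 1.2773e-5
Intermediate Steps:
k = -13
P = 96
Q(g, z) = 4 - g
m(M, t) = 1/(-68*t - 67*M) (m(M, t) = 1/(M + (t + M)*(-55 - 13)) = 1/(M + (M + t)*(-68)) = 1/(M + (-68*M - 68*t)) = 1/(-68*t - 67*M))
1/(m(Q(7, 12), P) + 78292) = 1/(-1/(67*(4 - 1*7) + 68*96) + 78292) = 1/(-1/(67*(4 - 7) + 6528) + 78292) = 1/(-1/(67*(-3) + 6528) + 78292) = 1/(-1/(-201 + 6528) + 78292) = 1/(-1/6327 + 78292) = 1/(495353483/6327) = 6327/495353483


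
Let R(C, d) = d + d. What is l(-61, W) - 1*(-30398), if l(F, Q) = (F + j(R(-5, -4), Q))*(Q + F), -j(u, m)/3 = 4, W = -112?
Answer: 43027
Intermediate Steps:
R(C, d) = 2*d
j(u, m) = -12 (j(u, m) = -3*4 = -12)
l(F, Q) = (-12 + F)*(F + Q) (l(F, Q) = (F - 12)*(Q + F) = (-12 + F)*(F + Q))
l(-61, W) - 1*(-30398) = ((-61)**2 - 12*(-61) - 12*(-112) - 61*(-112)) - 1*(-30398) = (3721 + 732 + 1344 + 6832) + 30398 = 12629 + 30398 = 43027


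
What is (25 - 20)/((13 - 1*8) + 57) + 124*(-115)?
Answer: -884115/62 ≈ -14260.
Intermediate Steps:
(25 - 20)/((13 - 1*8) + 57) + 124*(-115) = 5/((13 - 8) + 57) - 14260 = 5/(5 + 57) - 14260 = 5/62 - 14260 = -884115/62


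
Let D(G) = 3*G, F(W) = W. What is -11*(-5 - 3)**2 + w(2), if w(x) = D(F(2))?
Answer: -698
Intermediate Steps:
w(x) = 6 (w(x) = 3*2 = 6)
-11*(-5 - 3)**2 + w(2) = -11*(-5 - 3)**2 + 6 = -11*(-8)**2 + 6 = -11*64 + 6 = -704 + 6 = -698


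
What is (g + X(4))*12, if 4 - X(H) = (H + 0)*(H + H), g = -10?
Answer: -456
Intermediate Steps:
X(H) = 4 - 2*H² (X(H) = 4 - (H + 0)*(H + H) = 4 - H*2*H = 4 - 2*H²)
(g + X(4))*12 = (-10 + (4 - 2*4²))*12 = (-10 + (4 - 2*16))*12 = (-10 + (4 - 32))*12 = (-10 - 28)*12 = -38*12 = -456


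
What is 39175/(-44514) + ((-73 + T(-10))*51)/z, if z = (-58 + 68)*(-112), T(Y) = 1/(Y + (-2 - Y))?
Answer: 17569247/7122240 ≈ 2.4668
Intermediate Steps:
T(Y) = -1/2 (T(Y) = 1/(-2) = -1/2)
z = -1120 (z = 10*(-112) = -1120)
39175/(-44514) + ((-73 + T(-10))*51)/z = 39175/(-44514) + ((-73 - 1/2)*51)/(-1120) = 39175*(-1/44514) - 147/2*51*(-1/1120) = -39175/44514 - 7497/2*(-1/1120) = -39175/44514 + 1071/320 = 17569247/7122240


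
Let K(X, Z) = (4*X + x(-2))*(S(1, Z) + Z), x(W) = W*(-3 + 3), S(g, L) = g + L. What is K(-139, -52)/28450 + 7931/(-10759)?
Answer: 27893533/21863825 ≈ 1.2758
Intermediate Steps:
S(g, L) = L + g
x(W) = 0 (x(W) = W*0 = 0)
K(X, Z) = 4*X*(1 + 2*Z) (K(X, Z) = (4*X + 0)*((Z + 1) + Z) = (4*X)*((1 + Z) + Z) = (4*X)*(1 + 2*Z) = 4*X*(1 + 2*Z))
K(-139, -52)/28450 + 7931/(-10759) = (4*(-139)*(1 + 2*(-52)))/28450 + 7931/(-10759) = (4*(-139)*(1 - 104))*(1/28450) + 7931*(-1/10759) = (4*(-139)*(-103))*(1/28450) - 1133/1537 = 57268*(1/28450) - 1133/1537 = 28634/14225 - 1133/1537 = 27893533/21863825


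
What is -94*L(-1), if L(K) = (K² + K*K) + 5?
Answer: -658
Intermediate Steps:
L(K) = 5 + 2*K² (L(K) = (K² + K²) + 5 = 2*K² + 5 = 5 + 2*K²)
-94*L(-1) = -94*(5 + 2*(-1)²) = -94*(5 + 2*1) = -94*(5 + 2) = -94*7 = -658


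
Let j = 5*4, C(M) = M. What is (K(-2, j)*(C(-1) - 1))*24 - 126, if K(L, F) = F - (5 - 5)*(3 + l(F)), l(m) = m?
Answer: -1086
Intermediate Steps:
j = 20
K(L, F) = F (K(L, F) = F - (5 - 5)*(3 + F) = F - 0*(3 + F) = F - 1*0 = F + 0 = F)
(K(-2, j)*(C(-1) - 1))*24 - 126 = (20*(-1 - 1))*24 - 126 = (20*(-2))*24 - 126 = -40*24 - 126 = -960 - 126 = -1086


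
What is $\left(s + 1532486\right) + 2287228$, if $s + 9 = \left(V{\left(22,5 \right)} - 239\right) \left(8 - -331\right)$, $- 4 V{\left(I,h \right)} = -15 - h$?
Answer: $3740379$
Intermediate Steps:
$V{\left(I,h \right)} = \frac{15}{4} + \frac{h}{4}$ ($V{\left(I,h \right)} = - \frac{-15 - h}{4} = \frac{15}{4} + \frac{h}{4}$)
$s = -79335$ ($s = -9 + \left(\left(\frac{15}{4} + \frac{1}{4} \cdot 5\right) - 239\right) \left(8 - -331\right) = -9 + \left(\left(\frac{15}{4} + \frac{5}{4}\right) - 239\right) \left(8 + 331\right) = -9 + \left(5 - 239\right) 339 = -9 - 79326 = -79335$)
$\left(s + 1532486\right) + 2287228 = \left(-79335 + 1532486\right) + 2287228 = 1453151 + 2287228 = 3740379$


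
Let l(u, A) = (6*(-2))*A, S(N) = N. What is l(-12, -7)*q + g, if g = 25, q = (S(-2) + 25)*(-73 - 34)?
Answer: -206699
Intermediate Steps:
l(u, A) = -12*A
q = -2461 (q = (-2 + 25)*(-73 - 34) = 23*(-107) = -2461)
l(-12, -7)*q + g = -12*(-7)*(-2461) + 25 = 84*(-2461) + 25 = -206724 + 25 = -206699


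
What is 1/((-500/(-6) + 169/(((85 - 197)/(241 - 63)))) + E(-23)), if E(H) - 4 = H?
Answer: -168/34315 ≈ -0.0048958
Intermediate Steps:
E(H) = 4 + H
1/((-500/(-6) + 169/(((85 - 197)/(241 - 63)))) + E(-23)) = 1/((-500/(-6) + 169/(((85 - 197)/(241 - 63)))) + (4 - 23)) = 1/((-500*(-1/6) + 169/((-112/178))) - 19) = 1/((250/3 + 169/((-112*1/178))) - 19) = 1/((250/3 + 169/(-56/89)) - 19) = 1/((250/3 + 169*(-89/56)) - 19) = 1/((250/3 - 15041/56) - 19) = 1/(-31123/168 - 19) = 1/(-34315/168) = -168/34315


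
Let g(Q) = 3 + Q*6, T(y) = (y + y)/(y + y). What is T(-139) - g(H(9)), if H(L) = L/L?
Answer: -8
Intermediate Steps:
T(y) = 1 (T(y) = (2*y)/((2*y)) = (2*y)*(1/(2*y)) = 1)
H(L) = 1
g(Q) = 3 + 6*Q
T(-139) - g(H(9)) = 1 - (3 + 6*1) = 1 - (3 + 6) = 1 - 1*9 = 1 - 9 = -8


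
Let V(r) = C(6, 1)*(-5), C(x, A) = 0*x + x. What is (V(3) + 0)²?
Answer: 900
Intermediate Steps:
C(x, A) = x (C(x, A) = 0 + x = x)
V(r) = -30 (V(r) = 6*(-5) = -30)
(V(3) + 0)² = (-30 + 0)² = (-30)² = 900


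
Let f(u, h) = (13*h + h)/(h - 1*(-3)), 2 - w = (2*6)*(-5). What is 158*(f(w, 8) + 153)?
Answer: 283610/11 ≈ 25783.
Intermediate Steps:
w = 62 (w = 2 - 2*6*(-5) = 2 - 12*(-5) = 2 - 1*(-60) = 2 + 60 = 62)
f(u, h) = 14*h/(3 + h) (f(u, h) = (14*h)/(h + 3) = (14*h)/(3 + h) = 14*h/(3 + h))
158*(f(w, 8) + 153) = 158*(14*8/(3 + 8) + 153) = 158*(14*8/11 + 153) = 158*(14*8*(1/11) + 153) = 158*(112/11 + 153) = 158*(1795/11) = 283610/11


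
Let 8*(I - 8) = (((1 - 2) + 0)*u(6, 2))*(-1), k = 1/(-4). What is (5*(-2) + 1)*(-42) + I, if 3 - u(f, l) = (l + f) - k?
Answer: 12331/32 ≈ 385.34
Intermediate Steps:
k = -1/4 ≈ -0.25000
u(f, l) = 11/4 - f - l (u(f, l) = 3 - ((l + f) - 1*(-1/4)) = 3 - ((f + l) + 1/4) = 3 - (1/4 + f + l) = 3 + (-1/4 - f - l) = 11/4 - f - l)
I = 235/32 (I = 8 + ((((1 - 2) + 0)*(11/4 - 1*6 - 1*2))*(-1))/8 = 8 + (((-1 + 0)*(11/4 - 6 - 2))*(-1))/8 = 8 + (-1*(-21/4)*(-1))/8 = 8 + ((21/4)*(-1))/8 = 8 + (1/8)*(-21/4) = 8 - 21/32 = 235/32 ≈ 7.3438)
(5*(-2) + 1)*(-42) + I = (5*(-2) + 1)*(-42) + 235/32 = (-10 + 1)*(-42) + 235/32 = -9*(-42) + 235/32 = 378 + 235/32 = 12331/32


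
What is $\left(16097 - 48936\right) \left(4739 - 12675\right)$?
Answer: $260610304$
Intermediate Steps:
$\left(16097 - 48936\right) \left(4739 - 12675\right) = \left(-32839\right) \left(-7936\right) = 260610304$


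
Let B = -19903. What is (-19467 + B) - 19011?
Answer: -58381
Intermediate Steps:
(-19467 + B) - 19011 = (-19467 - 19903) - 19011 = -39370 - 19011 = -58381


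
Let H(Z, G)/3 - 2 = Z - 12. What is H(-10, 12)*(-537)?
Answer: 32220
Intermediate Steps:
H(Z, G) = -30 + 3*Z (H(Z, G) = 6 + 3*(Z - 12) = 6 + 3*(-12 + Z) = 6 + (-36 + 3*Z) = -30 + 3*Z)
H(-10, 12)*(-537) = (-30 + 3*(-10))*(-537) = (-30 - 30)*(-537) = -60*(-537) = 32220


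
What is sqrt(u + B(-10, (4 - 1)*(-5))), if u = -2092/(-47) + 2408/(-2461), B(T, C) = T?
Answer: sqrt(448622093522)/115667 ≈ 5.7907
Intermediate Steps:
u = 5035236/115667 (u = -2092*(-1/47) + 2408*(-1/2461) = 2092/47 - 2408/2461 = 5035236/115667 ≈ 43.532)
sqrt(u + B(-10, (4 - 1)*(-5))) = sqrt(5035236/115667 - 10) = sqrt(3878566/115667) = sqrt(448622093522)/115667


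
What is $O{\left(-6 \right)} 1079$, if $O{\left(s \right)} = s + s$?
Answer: $-12948$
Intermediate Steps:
$O{\left(s \right)} = 2 s$
$O{\left(-6 \right)} 1079 = 2 \left(-6\right) 1079 = \left(-12\right) 1079 = -12948$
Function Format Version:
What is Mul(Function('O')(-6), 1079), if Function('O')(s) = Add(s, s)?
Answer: -12948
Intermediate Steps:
Function('O')(s) = Mul(2, s)
Mul(Function('O')(-6), 1079) = Mul(Mul(2, -6), 1079) = Mul(-12, 1079) = -12948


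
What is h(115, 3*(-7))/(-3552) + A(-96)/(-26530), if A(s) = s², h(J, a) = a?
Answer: -5363017/15705760 ≈ -0.34147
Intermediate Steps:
h(115, 3*(-7))/(-3552) + A(-96)/(-26530) = (3*(-7))/(-3552) + (-96)²/(-26530) = -21*(-1/3552) + 9216*(-1/26530) = 7/1184 - 4608/13265 = -5363017/15705760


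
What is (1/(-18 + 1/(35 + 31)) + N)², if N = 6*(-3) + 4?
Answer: 278355856/1408969 ≈ 197.56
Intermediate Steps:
N = -14 (N = -18 + 4 = -14)
(1/(-18 + 1/(35 + 31)) + N)² = (1/(-18 + 1/(35 + 31)) - 14)² = (1/(-18 + 1/66) - 14)² = (1/(-1187/66) - 14)² = (-66/1187 - 14)² = (-16684/1187)² = 278355856/1408969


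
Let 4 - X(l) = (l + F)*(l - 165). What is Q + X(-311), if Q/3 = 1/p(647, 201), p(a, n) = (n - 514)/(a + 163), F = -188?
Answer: -74346190/313 ≈ -2.3753e+5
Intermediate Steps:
p(a, n) = (-514 + n)/(163 + a)
X(l) = 4 - (-188 + l)*(-165 + l) (X(l) = 4 - (l - 188)*(l - 165) = 4 - (-188 + l)*(-165 + l))
Q = -2430/313 (Q = 3/(((-514 + 201)/(163 + 647))) = 3/((-313/810)) = 3/(((1/810)*(-313))) = 3/(-313/810) = 3*(-810/313) = -2430/313 ≈ -7.7636)
Q + X(-311) = -2430/313 + (-31016 - 1*(-311)² + 353*(-311)) = -2430/313 + (-31016 - 1*96721 - 109783) = -2430/313 + (-31016 - 96721 - 109783) = -2430/313 - 237520 = -74346190/313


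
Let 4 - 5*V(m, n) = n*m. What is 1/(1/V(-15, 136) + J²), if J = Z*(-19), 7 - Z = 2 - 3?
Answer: 2044/47224581 ≈ 4.3283e-5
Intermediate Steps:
V(m, n) = ⅘ - m*n/5 (V(m, n) = ⅘ - n*m/5 = ⅘ - m*n/5)
Z = 8 (Z = 7 - (2 - 3) = 7 - 1*(-1) = 7 + 1 = 8)
J = -152 (J = 8*(-19) = -152)
1/(1/V(-15, 136) + J²) = 1/(1/(⅘ - ⅕*(-15)*136) + (-152)²) = 1/(1/(⅘ + 408) + 23104) = 1/(1/(2044/5) + 23104) = 1/(5/2044 + 23104) = 1/(47224581/2044) = 2044/47224581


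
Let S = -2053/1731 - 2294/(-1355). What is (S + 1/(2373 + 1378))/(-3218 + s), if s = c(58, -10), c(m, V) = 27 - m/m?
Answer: -2231327927/14041590850980 ≈ -0.00015891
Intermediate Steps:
c(m, V) = 26 (c(m, V) = 27 - 1*1 = 27 - 1 = 26)
S = 1189099/2345505 (S = -2053*1/1731 - 2294*(-1/1355) = -2053/1731 + 2294/1355 = 1189099/2345505 ≈ 0.50697)
s = 26
(S + 1/(2373 + 1378))/(-3218 + s) = (1189099/2345505 + 1/(2373 + 1378))/(-3218 + 26) = (1189099/2345505 + 1/3751)/(-3192) = (1189099/2345505 + 1/3751)*(-1/3192) = (4462655854/8797989255)*(-1/3192) = -2231327927/14041590850980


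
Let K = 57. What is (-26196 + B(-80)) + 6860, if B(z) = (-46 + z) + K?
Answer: -19405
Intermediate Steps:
B(z) = 11 + z (B(z) = (-46 + z) + 57 = 11 + z)
(-26196 + B(-80)) + 6860 = (-26196 + (11 - 80)) + 6860 = (-26196 - 69) + 6860 = -26265 + 6860 = -19405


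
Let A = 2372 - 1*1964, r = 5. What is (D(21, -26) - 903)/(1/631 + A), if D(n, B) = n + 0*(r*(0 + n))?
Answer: -556542/257449 ≈ -2.1618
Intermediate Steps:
D(n, B) = n (D(n, B) = n + 0*(5*(0 + n)) = n + 0*(5*n) = n + 0 = n)
A = 408 (A = 2372 - 1964 = 408)
(D(21, -26) - 903)/(1/631 + A) = (21 - 903)/(1/631 + 408) = -882/(1/631 + 408) = -882/257449/631 = -882*631/257449 = -556542/257449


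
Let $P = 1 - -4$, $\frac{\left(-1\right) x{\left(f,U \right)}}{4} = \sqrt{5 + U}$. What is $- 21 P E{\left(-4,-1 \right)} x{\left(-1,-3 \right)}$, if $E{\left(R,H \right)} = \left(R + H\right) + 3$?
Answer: $- 840 \sqrt{2} \approx -1187.9$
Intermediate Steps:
$x{\left(f,U \right)} = - 4 \sqrt{5 + U}$
$E{\left(R,H \right)} = 3 + H + R$ ($E{\left(R,H \right)} = \left(H + R\right) + 3 = 3 + H + R$)
$P = 5$ ($P = 1 + 4 = 5$)
$- 21 P E{\left(-4,-1 \right)} x{\left(-1,-3 \right)} = - 21 \cdot 5 \left(3 - 1 - 4\right) \left(- 4 \sqrt{5 - 3}\right) = - 21 \cdot 5 \left(-2\right) \left(- 4 \sqrt{2}\right) = \left(-21\right) \left(-10\right) \left(- 4 \sqrt{2}\right) = 210 \left(- 4 \sqrt{2}\right) = - 840 \sqrt{2}$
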